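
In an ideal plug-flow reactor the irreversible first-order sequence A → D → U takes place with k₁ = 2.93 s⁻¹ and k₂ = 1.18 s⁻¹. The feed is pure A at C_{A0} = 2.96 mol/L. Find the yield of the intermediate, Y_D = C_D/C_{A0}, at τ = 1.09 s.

0.394

Solving the coupled first-order balances gives C_D(τ) = [k₁/(k₂−k₁)]·C_{A0}·(e^(−k₁τ) − e^(−k₂τ)).
e^(−k₁τ) = e^(−2.93×1.09) = e^(−3.194) = 0.04102; e^(−k₂τ) = e^(−1.286) = 0.2763.
C_D = 2.93×2.96/(1.18−2.93) × (0.04102−0.2763) = (-4.956)×(-0.2353) = 1.166 mol/L.
Y_D = C_D/C_{A0} = 1.166/2.96 = 0.394.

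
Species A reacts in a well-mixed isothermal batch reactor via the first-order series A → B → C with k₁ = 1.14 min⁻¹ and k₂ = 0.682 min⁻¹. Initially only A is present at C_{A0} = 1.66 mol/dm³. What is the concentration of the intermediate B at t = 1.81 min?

0.678 mol/dm³

The intermediate concentration in a first-order A→B→C sequence is C_B = k₁C_{A0}(e^(−k₁t) − e^(−k₂t))/(k₂−k₁).
e^(−k₁t) = e^(−1.14×1.81) = e^(−2.063) = 0.1270; e^(−k₂t) = e^(−1.234) = 0.2910.
C_B = 1.14×1.66/(0.682−1.14) × (0.1270−0.2910) = (-4.132)×(-0.1640) = 0.6776 mol/dm³.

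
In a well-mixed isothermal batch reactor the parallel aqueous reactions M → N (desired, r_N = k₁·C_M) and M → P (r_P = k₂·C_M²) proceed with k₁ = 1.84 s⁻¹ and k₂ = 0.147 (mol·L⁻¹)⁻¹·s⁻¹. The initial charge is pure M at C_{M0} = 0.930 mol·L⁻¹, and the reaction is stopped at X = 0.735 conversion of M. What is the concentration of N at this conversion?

C_M = C_{M0}(1−X) = 0.2465 mol·L⁻¹.
Along a PFR/batch, dC_N/dC_M = −r_N/(r_N+r_P) = −k₁/(k₁+k₂·C_M).
Integrating from C_{M0} to C_M: C_N = (1.84/0.147)·ln[(1.84+0.147·0.930)/(1.84+0.147·0.246)] = 12.52·ln(1.977/1.876) = 0.6530 mol·L⁻¹.

0.653 mol·L⁻¹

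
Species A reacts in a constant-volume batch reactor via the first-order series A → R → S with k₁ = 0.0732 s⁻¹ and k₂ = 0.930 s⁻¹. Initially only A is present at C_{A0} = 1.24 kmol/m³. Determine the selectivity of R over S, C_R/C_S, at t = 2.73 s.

The intermediate concentration in a first-order A→B→C sequence is C_R = k₁C_{A0}(e^(−k₁t) − e^(−k₂t))/(k₂−k₁).
e^(−k₁t) = e^(−0.0732×2.73) = e^(−0.1998) = 0.8189; e^(−k₂t) = e^(−2.539) = 0.07895.
C_R = 0.0732×1.24/(0.930−0.0732) × (0.8189−0.07895) = 0.1059×0.7399 = 0.07839 kmol/m³.
C_A = C_{A0}e^(−k₁t) = 1.015 kmol/m³, so C_S = C_{A0}−C_A−C_R = 0.1462 kmol/m³; C_R/C_S = 0.536.

0.536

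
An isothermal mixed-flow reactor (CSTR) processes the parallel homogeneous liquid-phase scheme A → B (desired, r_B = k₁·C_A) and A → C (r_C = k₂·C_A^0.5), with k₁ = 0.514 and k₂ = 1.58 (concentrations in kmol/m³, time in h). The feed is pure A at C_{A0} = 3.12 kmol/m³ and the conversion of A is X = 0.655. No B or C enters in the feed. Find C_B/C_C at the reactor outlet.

0.338

Exit C_A = C_{A0}(1−X) = 3.12×0.345 = 1.076 kmol/m³.
A CSTR operates uniformly at the exit composition, giving r_B = 0.5533 and r_C = 1.639 (each k·C_A^n at C_A = 1.076).
Overall selectivity = C_B/C_C = r_Bτ/(r_Cτ) = r_B/r_C = 0.338.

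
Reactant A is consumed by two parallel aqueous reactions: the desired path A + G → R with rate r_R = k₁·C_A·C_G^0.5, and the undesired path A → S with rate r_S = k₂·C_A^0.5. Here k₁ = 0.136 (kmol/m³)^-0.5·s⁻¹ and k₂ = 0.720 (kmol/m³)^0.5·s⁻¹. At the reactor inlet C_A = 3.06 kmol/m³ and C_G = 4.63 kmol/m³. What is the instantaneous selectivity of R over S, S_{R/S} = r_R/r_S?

S_{R/S} = r_R/r_S = (k₁·C_A·C_G^0.5)/(k₂·C_A^0.5) = (k₁/k₂)·C_A^0.5·C_G^0.5.
= (0.136×3.060×4.630^0.5) / (0.720×3.060^0.5) = 0.8955/1.259 = 0.711.

0.711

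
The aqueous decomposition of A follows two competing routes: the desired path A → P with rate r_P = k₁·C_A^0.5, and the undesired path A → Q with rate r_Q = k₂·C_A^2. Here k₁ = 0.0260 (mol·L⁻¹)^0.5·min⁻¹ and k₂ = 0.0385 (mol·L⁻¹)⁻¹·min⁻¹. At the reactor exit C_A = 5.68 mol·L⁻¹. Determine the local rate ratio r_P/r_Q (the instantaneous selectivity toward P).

0.0499

S_{P/Q} = r_P/r_Q = (k₁·C_A^0.5)/(k₂·C_A^2) = (k₁/k₂)·C_A^-1.5.
= (0.0260×5.680^0.5) / (0.0385×5.680^2) = 0.06197/1.242 = 0.0499.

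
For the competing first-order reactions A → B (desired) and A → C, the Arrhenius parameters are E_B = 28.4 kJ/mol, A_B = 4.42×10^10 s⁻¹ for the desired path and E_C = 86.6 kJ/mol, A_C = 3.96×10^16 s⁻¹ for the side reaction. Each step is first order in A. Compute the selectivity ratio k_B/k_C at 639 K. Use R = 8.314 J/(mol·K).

k_B/k_C = (A_B/A_C)·exp[−(E_B−E_C)/(RT)] = (A_B/A_C)·exp[(E_C−E_B)/(RT)].
(E_C−E_B)/(RT) = (86.6−28.4)×10³/(8.314×639) = 58200/5313 = 10.95.
k_B/k_C = (4.42×10^10/3.96×10^16)·exp(10.95) = 1.116×10^-6 × 57239 = 0.0639.

0.0639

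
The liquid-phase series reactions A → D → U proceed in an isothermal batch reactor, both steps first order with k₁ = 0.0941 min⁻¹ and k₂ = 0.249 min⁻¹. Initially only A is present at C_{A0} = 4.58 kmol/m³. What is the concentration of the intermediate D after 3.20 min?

0.805 kmol/m³

Solving the coupled first-order balances gives C_D(t) = [k₁/(k₂−k₁)]·C_{A0}·(e^(−k₁t) − e^(−k₂t)).
e^(−k₁t) = e^(−0.0941×3.20) = e^(−0.3011) = 0.7400; e^(−k₂t) = e^(−0.7968) = 0.4508.
C_D = 0.0941×4.58/(0.249−0.0941) × (0.7400−0.4508) = 2.782×0.2892 = 0.8047 kmol/m³.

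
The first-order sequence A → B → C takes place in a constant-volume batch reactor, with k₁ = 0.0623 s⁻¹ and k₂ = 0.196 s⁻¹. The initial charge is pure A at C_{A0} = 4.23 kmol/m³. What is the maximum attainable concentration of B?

0.788 kmol/m³

For a first-order series the maximum intermediate yield is C_{B,max}/C_{A0} = (k₁/k₂)^[k₂/(k₂−k₁)].
= (0.0623/0.196)^(0.196/(0.196−0.0623)) = (0.3179)^(1.466) = 0.1863.
C_{B,max} = 0.1863×4.23 = 0.788 kmol/m³.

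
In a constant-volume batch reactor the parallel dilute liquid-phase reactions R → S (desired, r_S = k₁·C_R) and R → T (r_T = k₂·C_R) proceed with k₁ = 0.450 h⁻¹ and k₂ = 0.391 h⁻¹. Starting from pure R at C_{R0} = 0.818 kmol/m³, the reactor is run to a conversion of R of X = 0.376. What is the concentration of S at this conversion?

0.165 kmol/m³

C_R = C_{R0}(1−X) = 0.5104 kmol/m³.
Both paths are first order in R, so the instantaneous fraction to S is constant: dC_S/d(−C_R) = k₁/(k₁+k₂) = 0.5351.
C_S = 0.5351·(C_{R0}−C_R) = 0.5351×0.3076 = 0.165 kmol/m³.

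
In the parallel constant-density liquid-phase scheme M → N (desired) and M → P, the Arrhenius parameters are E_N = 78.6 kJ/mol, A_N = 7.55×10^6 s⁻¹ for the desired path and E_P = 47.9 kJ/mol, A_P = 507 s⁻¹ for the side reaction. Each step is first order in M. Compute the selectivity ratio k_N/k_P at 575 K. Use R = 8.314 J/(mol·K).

With equal orders, S_{N/P} = k_N/k_P = (A_N/A_P)·exp[(E_P−E_N)/(RT)].
(E_P−E_N)/(RT) = (47.9−78.6)×10³/(8.314×575) = -30700/4781 = -6.422.
k_N/k_P = (7.55×10^6/507)·exp(-6.422) = 14892 × 0.001626 = 24.2.

24.2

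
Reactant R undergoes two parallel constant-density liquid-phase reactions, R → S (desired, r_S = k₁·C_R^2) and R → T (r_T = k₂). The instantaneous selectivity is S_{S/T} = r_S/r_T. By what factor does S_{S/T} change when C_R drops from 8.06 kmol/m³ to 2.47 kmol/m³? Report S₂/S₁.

S_{S/T} = (k₁/k₂)·C_R^2, so S₂/S₁ = (C_{R,2}/C_{R,1})^2.
= (2.47/8.06)^2 = (0.3065)^2 = 0.0939.
Selectivity toward S falls as C_R falls — high-concentration operation is favoured.

0.0939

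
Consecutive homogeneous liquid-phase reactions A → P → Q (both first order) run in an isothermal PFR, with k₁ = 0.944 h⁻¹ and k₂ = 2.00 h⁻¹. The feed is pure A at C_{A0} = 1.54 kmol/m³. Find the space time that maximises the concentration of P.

For first-order series the maximum of C_P occurs at τ_opt = ln(k₂/k₁)/(k₂−k₁).
= ln(2.00/0.944)/(2.00−0.944) = ln(2.119)/1.056 = 0.7508/1.056 = 0.711 h.

0.711 h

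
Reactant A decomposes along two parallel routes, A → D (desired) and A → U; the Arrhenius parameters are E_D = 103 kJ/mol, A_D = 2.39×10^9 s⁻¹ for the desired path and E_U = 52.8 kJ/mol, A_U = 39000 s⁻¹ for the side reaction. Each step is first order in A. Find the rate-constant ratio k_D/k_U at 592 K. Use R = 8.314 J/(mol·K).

k_D/k_U = (A_D/A_U)·exp[−(E_D−E_U)/(RT)] = (A_D/A_U)·exp[(E_U−E_D)/(RT)].
(E_U−E_D)/(RT) = (52.8−103)×10³/(8.314×592) = -50200/4922 = -10.20.
k_D/k_U = (2.39×10^9/39000)·exp(-10.20) = 61282 × 3.719×10^-5 = 2.28.

2.28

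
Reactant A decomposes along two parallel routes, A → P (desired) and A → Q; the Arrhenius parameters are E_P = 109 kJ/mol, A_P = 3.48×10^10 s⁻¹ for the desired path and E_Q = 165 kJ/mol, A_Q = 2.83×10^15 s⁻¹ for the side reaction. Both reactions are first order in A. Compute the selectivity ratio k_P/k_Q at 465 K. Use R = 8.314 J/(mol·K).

Since both paths have the same order in A, the concentration cancels and S_{P/Q} = k_P/k_Q = (A_P/A_Q)·exp[(E_Q−E_P)/(RT)].
(E_Q−E_P)/(RT) = (165−109)×10³/(8.314×465) = 56000/3866 = 14.49.
k_P/k_Q = (3.48×10^10/2.83×10^15)·exp(14.49) = 1.230×10^-5 × 1.954×10^6 = 24.0.

24.0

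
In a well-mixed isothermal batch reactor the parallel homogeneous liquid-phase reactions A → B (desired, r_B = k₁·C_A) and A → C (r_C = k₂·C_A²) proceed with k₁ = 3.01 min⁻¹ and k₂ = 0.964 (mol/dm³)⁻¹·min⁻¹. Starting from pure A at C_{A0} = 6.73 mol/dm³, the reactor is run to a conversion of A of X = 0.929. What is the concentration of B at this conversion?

C_A = C_{A0}(1−X) = 0.4778 mol/dm³.
Along a PFR/batch, dC_B/dC_A = −r_B/(r_B+r_C) = −k₁/(k₁+k₂·C_A).
Integrating from C_{A0} to C_A: C_B = (3.01/0.964)·ln[(3.01+0.964·6.73)/(3.01+0.964·0.478)] = 3.122·ln(9.498/3.471) = 3.143 mol/dm³.

3.14 mol/dm³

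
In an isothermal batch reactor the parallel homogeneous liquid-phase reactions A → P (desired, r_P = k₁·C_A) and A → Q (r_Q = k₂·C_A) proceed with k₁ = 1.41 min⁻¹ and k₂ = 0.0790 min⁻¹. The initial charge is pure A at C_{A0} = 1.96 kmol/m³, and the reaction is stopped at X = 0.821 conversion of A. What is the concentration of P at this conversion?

C_A = C_{A0}(1−X) = 0.3508 kmol/m³.
Both paths are first order in A, so the instantaneous fraction to P is constant: dC_P/d(−C_A) = k₁/(k₁+k₂) = 0.9469.
C_P = 0.9469·(C_{A0}−C_A) = 0.9469×1.609 = 1.52 kmol/m³.

1.52 kmol/m³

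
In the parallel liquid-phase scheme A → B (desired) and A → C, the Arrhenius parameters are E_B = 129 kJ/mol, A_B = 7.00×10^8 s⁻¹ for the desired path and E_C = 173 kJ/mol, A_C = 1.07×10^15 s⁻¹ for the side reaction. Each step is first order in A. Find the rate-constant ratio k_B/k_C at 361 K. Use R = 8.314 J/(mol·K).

With equal orders, S_{B/C} = k_B/k_C = (A_B/A_C)·exp[(E_C−E_B)/(RT)].
(E_C−E_B)/(RT) = (173−129)×10³/(8.314×361) = 44000/3001 = 14.66.
k_B/k_C = (7.00×10^8/1.07×10^15)·exp(14.66) = 6.542×10^-7 × 2.327×10^6 = 1.52.

1.52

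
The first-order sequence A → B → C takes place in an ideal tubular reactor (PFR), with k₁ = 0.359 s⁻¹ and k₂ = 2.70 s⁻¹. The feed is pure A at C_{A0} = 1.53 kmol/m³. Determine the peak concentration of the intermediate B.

At the optimum, C_{B,max}/C_{A0} = (k₁/k₂)^[k₂/(k₂−k₁)].
= (0.359/2.70)^(2.70/(2.70−0.359)) = (0.1330)^(1.153) = 0.09758.
C_{B,max} = 0.09758×1.53 = 0.149 kmol/m³.

0.149 kmol/m³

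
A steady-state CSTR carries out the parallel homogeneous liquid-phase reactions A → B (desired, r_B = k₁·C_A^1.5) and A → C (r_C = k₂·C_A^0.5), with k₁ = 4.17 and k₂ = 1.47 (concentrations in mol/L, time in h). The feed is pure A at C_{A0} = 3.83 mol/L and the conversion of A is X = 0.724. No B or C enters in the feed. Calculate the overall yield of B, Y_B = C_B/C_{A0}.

Exit C_A = C_{A0}(1−X) = 3.83×0.276 = 1.057 mol/L.
A CSTR operates uniformly at the exit composition, giving r_B = 4.532 and r_C = 1.511 (each k·C_A^n at C_A = 1.057).
Fraction of consumed A going to B: r_B/(r_B+r_C) = 0.7499.
C_B = 0.7499·C_{A0}·X = 0.7499×3.83×0.724 = 2.08 mol/L; Y_B = C_B/C_{A0} = 0.543.

0.543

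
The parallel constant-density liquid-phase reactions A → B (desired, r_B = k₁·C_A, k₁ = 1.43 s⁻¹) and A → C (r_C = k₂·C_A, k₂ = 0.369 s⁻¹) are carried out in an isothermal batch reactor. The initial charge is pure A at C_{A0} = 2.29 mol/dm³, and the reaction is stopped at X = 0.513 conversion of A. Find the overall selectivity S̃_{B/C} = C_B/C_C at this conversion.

C_A = C_{A0}(1−X) = 1.115 mol/dm³.
Both paths are first order in A, so the instantaneous fraction to B is constant: dC_B/d(−C_A) = k₁/(k₁+k₂) = 0.7949.
C_B = 0.7949·(C_{A0}−C_A) = 0.7949×1.175 = 0.934 mol/dm³.
C_C = (C_{A0}−C_A)−C_B = 0.2410 mol/dm³; S̃_{B/C} = 0.9338/0.2410 = 3.88.

3.88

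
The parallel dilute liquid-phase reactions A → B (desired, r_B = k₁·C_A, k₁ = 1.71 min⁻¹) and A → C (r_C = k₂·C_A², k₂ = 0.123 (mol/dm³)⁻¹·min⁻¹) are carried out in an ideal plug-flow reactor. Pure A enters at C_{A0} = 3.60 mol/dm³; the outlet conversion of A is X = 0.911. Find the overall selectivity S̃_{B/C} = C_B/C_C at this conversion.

7.30

C_A = C_{A0}(1−X) = 0.3204 mol/dm³.
Along a PFR/batch, dC_B/dC_A = −r_B/(r_B+r_C) = −k₁/(k₁+k₂·C_A).
Integrating from C_{A0} to C_A: C_B = (1.71/0.123)·ln[(1.71+0.123·3.60)/(1.71+0.123·0.320)] = 13.90·ln(2.153/1.749) = 2.885 mol/dm³.
C_C = (C_{A0}−C_A)−C_B = 0.3950 mol/dm³; S̃_{B/C} = 2.885/0.3950 = 7.30.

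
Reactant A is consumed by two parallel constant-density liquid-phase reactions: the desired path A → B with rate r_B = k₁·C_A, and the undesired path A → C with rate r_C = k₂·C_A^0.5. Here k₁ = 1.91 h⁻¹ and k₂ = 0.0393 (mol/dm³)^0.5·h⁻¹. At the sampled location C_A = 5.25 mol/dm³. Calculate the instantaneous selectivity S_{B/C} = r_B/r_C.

S_{B/C} = r_B/r_C = (k₁·C_A)/(k₂·C_A^0.5) = (k₁/k₂)·C_A^0.5.
= (1.91×5.250) / (0.0393×5.250^0.5) = 10.03/0.09005 = 111.
Since the desired path is higher order in A, keeping C_A high (PFR or concentrated feed) favours B.

111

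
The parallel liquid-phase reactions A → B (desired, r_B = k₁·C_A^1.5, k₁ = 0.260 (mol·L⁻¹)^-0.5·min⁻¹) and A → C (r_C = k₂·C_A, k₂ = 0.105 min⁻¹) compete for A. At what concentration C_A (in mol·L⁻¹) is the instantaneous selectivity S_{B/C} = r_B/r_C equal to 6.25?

6.37 mol·L⁻¹

S_{B/C} = (k₁/k₂)·C_A^0.5 ⇒ C_A = (S·k₂/k₁)^(2).
= (6.25×0.105/0.260)^(2) = (2.524)^(2) = 6.37 mol·L⁻¹.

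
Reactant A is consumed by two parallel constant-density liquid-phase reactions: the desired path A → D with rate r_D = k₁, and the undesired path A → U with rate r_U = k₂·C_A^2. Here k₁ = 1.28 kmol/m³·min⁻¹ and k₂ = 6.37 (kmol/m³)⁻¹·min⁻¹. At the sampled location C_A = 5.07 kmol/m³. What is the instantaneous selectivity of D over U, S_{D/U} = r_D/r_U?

0.00782

S_{D/U} = r_D/r_U = (k₁)/(k₂·C_A^2) = (k₁/k₂)·C_A^-2.
= (1.28) / (6.37×5.070^2) = 1.280/163.7 = 0.00782.
The undesired path is higher order in A, so low C_A (CSTR or dilute feed) favours D.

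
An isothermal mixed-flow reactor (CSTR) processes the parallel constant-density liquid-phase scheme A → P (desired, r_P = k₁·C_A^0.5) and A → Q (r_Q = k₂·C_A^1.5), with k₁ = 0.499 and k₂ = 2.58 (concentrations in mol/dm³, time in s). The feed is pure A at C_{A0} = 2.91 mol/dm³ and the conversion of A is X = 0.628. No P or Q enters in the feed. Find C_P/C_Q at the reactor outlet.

Exit C_A = C_{A0}(1−X) = 2.91×0.372 = 1.083 mol/dm³.
In a CSTR the entire volume is at exit conditions, so r_P = 0.499×1.083^0.5 = 0.5192 and r_Q = 2.58×1.083^1.5 = 2.906.
Overall selectivity = C_P/C_Q = r_Pτ/(r_Qτ) = r_P/r_Q = 0.179.

0.179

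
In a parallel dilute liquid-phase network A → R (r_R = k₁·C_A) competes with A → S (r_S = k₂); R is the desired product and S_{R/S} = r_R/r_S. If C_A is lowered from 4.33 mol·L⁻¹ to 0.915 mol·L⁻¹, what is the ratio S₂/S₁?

0.211

S_{R/S} = (k₁/k₂)·C_A, so S₂/S₁ = (C_{A,2}/C_{A,1}).
= 0.915/4.33 = 0.211.
Selectivity toward R falls as C_A falls — high-concentration operation is favoured.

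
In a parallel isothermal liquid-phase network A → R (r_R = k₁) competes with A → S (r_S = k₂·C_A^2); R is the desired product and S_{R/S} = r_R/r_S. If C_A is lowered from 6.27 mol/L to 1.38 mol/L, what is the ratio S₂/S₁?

S_{R/S} = (k₁/k₂)·C_A^-2, so S₂/S₁ = (C_{A,2}/C_{A,1})^-2.
= (1.38/6.27)^(-2) = (0.2201)^(-2) = 20.6.

20.6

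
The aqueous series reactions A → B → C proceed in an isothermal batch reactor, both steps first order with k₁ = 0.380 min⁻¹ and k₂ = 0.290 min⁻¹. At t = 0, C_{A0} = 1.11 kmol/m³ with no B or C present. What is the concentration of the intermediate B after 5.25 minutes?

Solving the coupled first-order balances gives C_B(t) = [k₁/(k₂−k₁)]·C_{A0}·(e^(−k₁t) − e^(−k₂t)).
e^(−k₁t) = e^(−0.380×5.25) = e^(−1.995) = 0.1360; e^(−k₂t) = e^(−1.522) = 0.2182.
C_B = 0.380×1.11/(0.290−0.380) × (0.1360−0.2182) = (-4.687)×(-0.08215) = 0.3850 kmol/m³.

0.385 kmol/m³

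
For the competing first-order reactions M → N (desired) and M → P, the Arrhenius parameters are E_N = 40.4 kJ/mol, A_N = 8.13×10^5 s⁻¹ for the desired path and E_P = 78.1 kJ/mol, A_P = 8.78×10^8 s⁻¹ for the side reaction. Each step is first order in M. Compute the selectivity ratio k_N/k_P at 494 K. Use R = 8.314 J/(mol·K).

8.98

k_N/k_P = (A_N/A_P)·exp[−(E_N−E_P)/(RT)] = (A_N/A_P)·exp[(E_P−E_N)/(RT)].
(E_P−E_N)/(RT) = (78.1−40.4)×10³/(8.314×494) = 37700/4107 = 9.179.
k_N/k_P = (8.13×10^5/8.78×10^8)·exp(9.179) = 9.260×10^-4 × 9693 = 8.98.
Since E_N < E_P, lowering the temperature improves selectivity toward N.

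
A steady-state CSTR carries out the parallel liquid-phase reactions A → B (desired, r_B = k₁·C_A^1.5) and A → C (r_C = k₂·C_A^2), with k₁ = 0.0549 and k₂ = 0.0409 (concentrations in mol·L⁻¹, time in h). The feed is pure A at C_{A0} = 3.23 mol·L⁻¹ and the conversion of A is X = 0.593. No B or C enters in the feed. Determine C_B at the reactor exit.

1.03 mol·L⁻¹

Exit C_A = C_{A0}(1−X) = 3.23×0.407 = 1.315 mol·L⁻¹.
In a CSTR the entire volume is at exit conditions, so r_B = 0.0549×1.315^1.5 = 0.08275 and r_C = 0.0409×1.315^2 = 0.07068.
Fraction of consumed A going to B: r_B/(r_B+r_C) = 0.5393.
C_B = 0.5393·C_{A0}·X = 0.5393×3.23×0.593 = 1.03 mol·L⁻¹.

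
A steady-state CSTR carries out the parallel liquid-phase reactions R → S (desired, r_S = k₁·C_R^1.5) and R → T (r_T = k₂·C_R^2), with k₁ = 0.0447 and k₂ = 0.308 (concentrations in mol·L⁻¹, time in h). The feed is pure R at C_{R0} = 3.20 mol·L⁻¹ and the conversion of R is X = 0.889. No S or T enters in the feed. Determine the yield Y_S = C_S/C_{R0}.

Exit C_R = C_{R0}(1−X) = 3.20×0.111 = 0.3552 mol·L⁻¹.
Rates in a CSTR are evaluated at the outlet concentration: r_S = 0.0447×0.3552^1.5 = 0.009463, r_T = 0.308×0.3552^2 = 0.03886.
Fraction of consumed R going to S: r_S/(r_S+r_T) = 0.1958.
C_S = 0.1958·C_{R0}·X = 0.1958×3.20×0.889 = 0.557 mol·L⁻¹; Y_S = C_S/C_{R0} = 0.174.

0.174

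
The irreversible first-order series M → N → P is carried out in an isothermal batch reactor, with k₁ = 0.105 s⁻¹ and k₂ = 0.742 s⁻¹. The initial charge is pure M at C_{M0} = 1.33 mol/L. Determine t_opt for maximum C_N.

Setting dC_N/dt = 0 gives t_opt = ln(k₂/k₁)/(k₂−k₁).
= ln(0.742/0.105)/(0.742−0.105) = ln(7.067)/0.6370 = 1.955/0.6370 = 3.07 s.

3.07 s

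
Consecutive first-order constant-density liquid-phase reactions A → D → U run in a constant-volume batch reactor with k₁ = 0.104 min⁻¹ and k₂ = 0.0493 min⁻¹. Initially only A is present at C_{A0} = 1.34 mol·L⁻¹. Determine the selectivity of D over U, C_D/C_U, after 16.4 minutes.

1.58

The intermediate concentration in a first-order A→B→C sequence is C_D = k₁C_{A0}(e^(−k₁t) − e^(−k₂t))/(k₂−k₁).
e^(−k₁t) = e^(−0.104×16.4) = e^(−1.706) = 0.1817; e^(−k₂t) = e^(−0.8085) = 0.4455.
C_D = 0.104×1.34/(0.0493−0.104) × (0.1817−0.4455) = (-2.548)×(-0.2639) = 0.6722 mol·L⁻¹.
C_A = C_{A0}e^(−k₁t) = 0.2434 mol·L⁻¹, so C_U = C_{A0}−C_A−C_D = 0.4243 mol·L⁻¹; C_D/C_U = 1.58.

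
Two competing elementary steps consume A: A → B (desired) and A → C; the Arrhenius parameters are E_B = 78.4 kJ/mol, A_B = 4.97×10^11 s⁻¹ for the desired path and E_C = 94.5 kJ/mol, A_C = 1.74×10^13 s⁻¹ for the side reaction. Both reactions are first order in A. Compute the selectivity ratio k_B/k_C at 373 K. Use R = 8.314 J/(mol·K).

With equal orders, S_{B/C} = k_B/k_C = (A_B/A_C)·exp[(E_C−E_B)/(RT)].
(E_C−E_B)/(RT) = (94.5−78.4)×10³/(8.314×373) = 16100/3101 = 5.192.
k_B/k_C = (4.97×10^11/1.74×10^13)·exp(5.192) = 0.02856 × 179.8 = 5.13.
Since E_B < E_C, lowering the temperature improves selectivity toward B.

5.13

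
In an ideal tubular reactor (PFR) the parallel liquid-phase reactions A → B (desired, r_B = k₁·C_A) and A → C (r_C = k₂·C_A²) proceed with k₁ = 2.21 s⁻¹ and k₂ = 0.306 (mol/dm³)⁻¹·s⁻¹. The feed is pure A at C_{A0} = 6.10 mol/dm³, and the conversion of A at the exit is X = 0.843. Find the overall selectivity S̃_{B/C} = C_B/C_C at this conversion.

C_A = C_{A0}(1−X) = 0.9577 mol/dm³.
Along a PFR/batch, dC_B/dC_A = −r_B/(r_B+r_C) = −k₁/(k₁+k₂·C_A).
Integrating from C_{A0} to C_A: C_B = (2.21/0.306)·ln[(2.21+0.306·6.10)/(2.21+0.306·0.958)] = 7.222·ln(4.077/2.503) = 3.523 mol/dm³.
C_C = (C_{A0}−C_A)−C_B = 1.620 mol/dm³; S̃_{B/C} = 3.523/1.620 = 2.17.

2.17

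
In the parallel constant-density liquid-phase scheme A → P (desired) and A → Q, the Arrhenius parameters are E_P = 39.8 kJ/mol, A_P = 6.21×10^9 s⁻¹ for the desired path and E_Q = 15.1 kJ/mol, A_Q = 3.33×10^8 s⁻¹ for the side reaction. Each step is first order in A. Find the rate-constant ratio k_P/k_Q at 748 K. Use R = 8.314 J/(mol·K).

With equal orders, S_{P/Q} = k_P/k_Q = (A_P/A_Q)·exp[(E_Q−E_P)/(RT)].
(E_Q−E_P)/(RT) = (15.1−39.8)×10³/(8.314×748) = -24700/6219 = -3.972.
k_P/k_Q = (6.21×10^9/3.33×10^8)·exp(-3.972) = 18.65 × 0.01884 = 0.351.
Since E_P > E_Q, raising the temperature improves selectivity toward P.

0.351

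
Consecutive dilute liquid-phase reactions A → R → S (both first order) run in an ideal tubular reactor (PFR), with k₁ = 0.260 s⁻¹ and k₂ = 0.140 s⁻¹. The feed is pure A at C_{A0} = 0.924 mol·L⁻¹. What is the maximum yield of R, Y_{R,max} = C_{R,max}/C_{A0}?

0.486

Evaluating C_R at τ_opt = ln(k₂/k₁)/(k₂−k₁) gives C_{R,max}/C_{A0} = (k₁/k₂)^[k₂/(k₂−k₁)].
= (0.260/0.140)^(0.140/(0.140−0.260)) = (1.857)^(-1.167) = 0.4857.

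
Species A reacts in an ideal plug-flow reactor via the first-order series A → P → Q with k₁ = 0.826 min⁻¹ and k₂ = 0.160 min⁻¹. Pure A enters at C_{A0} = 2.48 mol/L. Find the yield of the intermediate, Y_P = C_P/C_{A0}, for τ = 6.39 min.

Solving the coupled first-order balances gives C_P(τ) = [k₁/(k₂−k₁)]·C_{A0}·(e^(−k₁τ) − e^(−k₂τ)).
e^(−k₁τ) = e^(−0.826×6.39) = e^(−5.278) = 0.005102; e^(−k₂τ) = e^(−1.022) = 0.3597.
C_P = 0.826×2.48/(0.160−0.826) × (0.005102−0.3597) = (-3.076)×(-0.3546) = 1.091 mol/L.
Y_P = C_P/C_{A0} = 1.091/2.48 = 0.440.

0.440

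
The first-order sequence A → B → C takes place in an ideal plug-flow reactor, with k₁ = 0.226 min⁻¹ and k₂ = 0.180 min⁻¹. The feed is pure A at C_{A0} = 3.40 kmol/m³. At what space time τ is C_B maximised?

4.95 min

For first-order series the maximum of C_B occurs at τ_opt = ln(k₂/k₁)/(k₂−k₁).
= ln(0.180/0.226)/(0.180−0.226) = ln(0.7965)/-0.04600 = -0.2276/-0.04600 = 4.95 min.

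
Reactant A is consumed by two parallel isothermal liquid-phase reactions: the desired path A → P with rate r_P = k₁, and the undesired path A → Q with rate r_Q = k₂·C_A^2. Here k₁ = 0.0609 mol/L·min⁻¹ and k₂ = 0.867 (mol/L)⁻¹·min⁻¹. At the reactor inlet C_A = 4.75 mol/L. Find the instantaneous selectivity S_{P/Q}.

S_{P/Q} = r_P/r_Q = (k₁)/(k₂·C_A^2) = (k₁/k₂)·C_A^-2.
= (0.0609) / (0.867×4.750^2) = 0.06090/19.56 = 0.00311.
The undesired path is higher order in A, so low C_A (CSTR or dilute feed) favours P.

0.00311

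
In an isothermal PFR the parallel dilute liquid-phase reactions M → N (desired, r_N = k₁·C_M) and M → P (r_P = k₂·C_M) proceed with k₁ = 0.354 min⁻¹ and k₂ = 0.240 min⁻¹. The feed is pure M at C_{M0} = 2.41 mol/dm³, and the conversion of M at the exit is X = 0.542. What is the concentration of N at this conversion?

0.778 mol/dm³

C_M = C_{M0}(1−X) = 1.104 mol/dm³.
Both paths are first order in M, so the instantaneous fraction to N is constant: dC_N/d(−C_M) = k₁/(k₁+k₂) = 0.5960.
C_N = 0.5960·(C_{M0}−C_M) = 0.5960×1.306 = 0.778 mol/dm³.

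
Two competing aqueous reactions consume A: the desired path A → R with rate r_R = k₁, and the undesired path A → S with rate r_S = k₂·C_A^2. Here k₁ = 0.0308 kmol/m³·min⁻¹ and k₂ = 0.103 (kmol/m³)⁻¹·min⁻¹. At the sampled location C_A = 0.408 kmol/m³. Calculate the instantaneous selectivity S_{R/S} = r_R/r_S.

1.80

S_{R/S} = r_R/r_S = (k₁)/(k₂·C_A^2) = (k₁/k₂)·C_A^-2.
= (0.0308) / (0.103×0.4080^2) = 0.03080/0.01715 = 1.80.
The undesired path is higher order in A, so low C_A (CSTR or dilute feed) favours R.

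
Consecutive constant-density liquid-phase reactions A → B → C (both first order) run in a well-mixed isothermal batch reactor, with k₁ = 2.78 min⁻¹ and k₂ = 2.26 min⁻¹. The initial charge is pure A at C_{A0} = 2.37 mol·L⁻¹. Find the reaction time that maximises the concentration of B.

0.398 min

For first-order series the maximum of C_B occurs at t_opt = ln(k₂/k₁)/(k₂−k₁).
= ln(2.26/2.78)/(2.26−2.78) = ln(0.8129)/-0.5200 = -0.2071/-0.5200 = 0.398 min.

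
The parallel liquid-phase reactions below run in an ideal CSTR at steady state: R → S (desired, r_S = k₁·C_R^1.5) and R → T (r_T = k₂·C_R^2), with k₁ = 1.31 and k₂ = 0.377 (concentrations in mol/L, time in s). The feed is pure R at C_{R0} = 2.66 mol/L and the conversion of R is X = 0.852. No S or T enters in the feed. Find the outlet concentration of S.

1.92 mol/L

Exit C_R = C_{R0}(1−X) = 2.66×0.148 = 0.3937 mol/L.
A CSTR operates uniformly at the exit composition, giving r_S = 0.3236 and r_T = 0.05843 (each k·C_R^n at C_R = 0.3937).
Fraction of consumed R going to S: r_S/(r_S+r_T) = 0.8470.
C_S = 0.8470·C_{R0}·X = 0.8470×2.66×0.852 = 1.92 mol/L.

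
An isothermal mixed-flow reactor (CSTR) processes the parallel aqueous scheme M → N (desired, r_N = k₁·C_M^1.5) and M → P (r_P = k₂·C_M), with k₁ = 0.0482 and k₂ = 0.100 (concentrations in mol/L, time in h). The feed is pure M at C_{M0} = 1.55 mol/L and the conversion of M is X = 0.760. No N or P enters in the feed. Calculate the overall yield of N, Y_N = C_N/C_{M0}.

0.173

Exit C_M = C_{M0}(1−X) = 1.55×0.240 = 0.3720 mol/L.
In a CSTR the entire volume is at exit conditions, so r_N = 0.0482×0.3720^1.5 = 0.01094 and r_P = 0.100×0.3720 = 0.03720.
Fraction of consumed M going to N: r_N/(r_N+r_P) = 0.2272.
C_N = 0.2272·C_{M0}·X = 0.2272×1.55×0.760 = 0.268 mol/L; Y_N = C_N/C_{M0} = 0.173.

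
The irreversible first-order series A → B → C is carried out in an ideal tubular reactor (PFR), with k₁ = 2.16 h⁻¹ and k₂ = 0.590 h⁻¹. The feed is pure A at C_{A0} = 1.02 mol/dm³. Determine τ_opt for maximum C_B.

0.827 h

For first-order series the maximum of C_B occurs at τ_opt = ln(k₂/k₁)/(k₂−k₁).
= ln(0.590/2.16)/(0.590−2.16) = ln(0.2731)/-1.570 = -1.298/-1.570 = 0.827 h.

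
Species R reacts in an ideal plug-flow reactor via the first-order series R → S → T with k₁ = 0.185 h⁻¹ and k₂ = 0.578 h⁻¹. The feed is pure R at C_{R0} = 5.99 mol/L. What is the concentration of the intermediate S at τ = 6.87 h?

The intermediate concentration in a first-order A→B→C sequence is C_S = k₁C_{R0}(e^(−k₁τ) − e^(−k₂τ))/(k₂−k₁).
e^(−k₁τ) = e^(−0.185×6.87) = e^(−1.271) = 0.2806; e^(−k₂τ) = e^(−3.971) = 0.01886.
C_S = 0.185×5.99/(0.578−0.185) × (0.2806−0.01886) = 2.820×0.2617 = 0.7379 mol/L.

0.738 mol/L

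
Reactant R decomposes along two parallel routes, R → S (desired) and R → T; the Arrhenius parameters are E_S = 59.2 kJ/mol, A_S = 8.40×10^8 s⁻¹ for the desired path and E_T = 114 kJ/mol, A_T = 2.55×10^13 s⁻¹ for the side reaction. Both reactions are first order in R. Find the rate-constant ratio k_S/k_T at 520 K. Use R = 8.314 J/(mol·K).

Since both paths have the same order in R, the concentration cancels and S_{S/T} = k_S/k_T = (A_S/A_T)·exp[(E_T−E_S)/(RT)].
(E_T−E_S)/(RT) = (114−59.2)×10³/(8.314×520) = 54800/4323 = 12.68.
k_S/k_T = (8.40×10^8/2.55×10^13)·exp(12.68) = 3.294×10^-5 × 3.198×10^5 = 10.5.
Since E_S < E_T, lowering the temperature improves selectivity toward S.

10.5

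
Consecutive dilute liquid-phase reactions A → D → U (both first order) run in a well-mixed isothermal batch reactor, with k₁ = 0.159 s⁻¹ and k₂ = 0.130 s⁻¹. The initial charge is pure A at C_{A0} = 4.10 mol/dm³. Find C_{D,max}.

1.66 mol/dm³

At the optimum, C_{D,max}/C_{A0} = (k₁/k₂)^[k₂/(k₂−k₁)].
= (0.159/0.130)^(0.130/(0.130−0.159)) = (1.223)^(-4.483) = 0.4055.
C_{D,max} = 0.4055×4.10 = 1.66 mol/dm³.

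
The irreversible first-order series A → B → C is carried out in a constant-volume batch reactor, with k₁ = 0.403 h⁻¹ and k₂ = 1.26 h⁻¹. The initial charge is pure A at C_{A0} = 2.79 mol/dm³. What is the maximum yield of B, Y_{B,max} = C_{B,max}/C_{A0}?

Evaluating C_B at t_opt = ln(k₂/k₁)/(k₂−k₁) gives C_{B,max}/C_{A0} = (k₁/k₂)^[k₂/(k₂−k₁)].
= (0.403/1.26)^(1.26/(1.26−0.403)) = (0.3198)^(1.470) = 0.1871.

0.187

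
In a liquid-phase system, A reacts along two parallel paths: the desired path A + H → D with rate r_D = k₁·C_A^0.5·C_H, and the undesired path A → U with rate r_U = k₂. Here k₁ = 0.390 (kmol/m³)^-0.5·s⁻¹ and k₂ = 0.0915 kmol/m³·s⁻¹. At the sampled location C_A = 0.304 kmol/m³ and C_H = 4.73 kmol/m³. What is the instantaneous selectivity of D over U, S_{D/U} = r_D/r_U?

S_{D/U} = r_D/r_U = (k₁·C_A^0.5·C_H)/(k₂) = (k₁/k₂)·C_A^0.5·C_H.
= (0.390×0.3040^0.5×4.730) / (0.0915) = 1.017/0.09150 = 11.1.
Since the desired path is higher order in A, keeping C_A high (PFR or concentrated feed) favours D.

11.1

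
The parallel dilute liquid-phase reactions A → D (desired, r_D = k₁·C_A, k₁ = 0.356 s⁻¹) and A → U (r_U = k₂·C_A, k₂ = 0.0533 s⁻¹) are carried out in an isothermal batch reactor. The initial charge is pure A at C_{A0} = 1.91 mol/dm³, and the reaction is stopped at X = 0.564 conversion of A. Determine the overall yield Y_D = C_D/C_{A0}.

C_A = C_{A0}(1−X) = 0.8328 mol/dm³.
Both paths are first order in A, so the instantaneous fraction to D is constant: dC_D/d(−C_A) = k₁/(k₁+k₂) = 0.8698.
C_D = 0.8698·(C_{A0}−C_A) = 0.8698×1.077 = 0.937 mol/dm³.
Y_D = C_D/C_{A0} = 0.9370/1.91 = 0.491.

0.491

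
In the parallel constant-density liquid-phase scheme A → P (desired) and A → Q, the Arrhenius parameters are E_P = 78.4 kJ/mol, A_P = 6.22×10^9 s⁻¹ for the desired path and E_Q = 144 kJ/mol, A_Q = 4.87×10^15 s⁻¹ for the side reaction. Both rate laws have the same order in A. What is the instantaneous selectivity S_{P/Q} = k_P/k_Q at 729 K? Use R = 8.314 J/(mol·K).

With equal orders, S_{P/Q} = k_P/k_Q = (A_P/A_Q)·exp[(E_Q−E_P)/(RT)].
(E_Q−E_P)/(RT) = (144−78.4)×10³/(8.314×729) = 65600/6061 = 10.82.
k_P/k_Q = (6.22×10^9/4.87×10^15)·exp(10.82) = 1.277×10^-6 × 50185 = 0.0641.
Since E_P < E_Q, lowering the temperature improves selectivity toward P.

0.0641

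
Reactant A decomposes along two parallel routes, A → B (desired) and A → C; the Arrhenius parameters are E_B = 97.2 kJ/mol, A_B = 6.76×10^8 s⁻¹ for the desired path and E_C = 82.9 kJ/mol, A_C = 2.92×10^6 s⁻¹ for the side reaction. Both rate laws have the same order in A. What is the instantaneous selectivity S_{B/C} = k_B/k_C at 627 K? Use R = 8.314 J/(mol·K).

k_B/k_C = (A_B/A_C)·exp[−(E_B−E_C)/(RT)] = (A_B/A_C)·exp[(E_C−E_B)/(RT)].
(E_C−E_B)/(RT) = (82.9−97.2)×10³/(8.314×627) = -14300/5213 = -2.743.
k_B/k_C = (6.76×10^8/2.92×10^6)·exp(-2.743) = 231.5 × 0.06436 = 14.9.
Since E_B > E_C, raising the temperature improves selectivity toward B.

14.9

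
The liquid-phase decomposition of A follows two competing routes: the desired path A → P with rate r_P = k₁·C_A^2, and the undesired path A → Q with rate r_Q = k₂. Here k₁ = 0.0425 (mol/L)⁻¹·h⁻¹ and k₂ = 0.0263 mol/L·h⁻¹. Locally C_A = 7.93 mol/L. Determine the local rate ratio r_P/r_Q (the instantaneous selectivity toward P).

102

S_{P/Q} = r_P/r_Q = (k₁·C_A^2)/(k₂) = (k₁/k₂)·C_A^2.
= (0.0425×7.930^2) / (0.0263) = 2.673/0.02630 = 102.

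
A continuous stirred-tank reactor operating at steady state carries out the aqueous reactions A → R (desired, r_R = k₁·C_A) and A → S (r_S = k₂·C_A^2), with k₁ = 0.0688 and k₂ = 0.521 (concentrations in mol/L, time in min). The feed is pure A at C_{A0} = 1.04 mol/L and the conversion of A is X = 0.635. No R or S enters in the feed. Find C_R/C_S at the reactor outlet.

0.348

Exit C_A = C_{A0}(1−X) = 1.04×0.365 = 0.3796 mol/L.
Rates in a CSTR are evaluated at the outlet concentration: r_R = 0.0688×0.3796 = 0.02612, r_S = 0.521×0.3796^2 = 0.07507.
Overall selectivity = C_R/C_S = r_Rτ/(r_Sτ) = r_R/r_S = 0.348.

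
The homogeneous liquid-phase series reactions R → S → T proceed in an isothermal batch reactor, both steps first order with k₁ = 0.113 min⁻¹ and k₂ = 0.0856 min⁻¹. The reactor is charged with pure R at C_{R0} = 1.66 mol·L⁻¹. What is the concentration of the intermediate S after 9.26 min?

Solving the coupled first-order balances gives C_S(t) = [k₁/(k₂−k₁)]·C_{R0}·(e^(−k₁t) − e^(−k₂t)).
e^(−k₁t) = e^(−0.113×9.26) = e^(−1.046) = 0.3512; e^(−k₂t) = e^(−0.7927) = 0.4526.
C_S = 0.113×1.66/(0.0856−0.113) × (0.3512−0.4526) = (-6.846)×(-0.1014) = 0.6944 mol·L⁻¹.

0.694 mol·L⁻¹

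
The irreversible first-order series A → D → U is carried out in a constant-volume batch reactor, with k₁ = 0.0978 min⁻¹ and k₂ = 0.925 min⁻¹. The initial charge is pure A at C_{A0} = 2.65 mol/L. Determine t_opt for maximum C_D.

2.72 min

Setting dC_D/dt = 0 gives t_opt = ln(k₂/k₁)/(k₂−k₁).
= ln(0.925/0.0978)/(0.925−0.0978) = ln(9.458)/0.8272 = 2.247/0.8272 = 2.72 min.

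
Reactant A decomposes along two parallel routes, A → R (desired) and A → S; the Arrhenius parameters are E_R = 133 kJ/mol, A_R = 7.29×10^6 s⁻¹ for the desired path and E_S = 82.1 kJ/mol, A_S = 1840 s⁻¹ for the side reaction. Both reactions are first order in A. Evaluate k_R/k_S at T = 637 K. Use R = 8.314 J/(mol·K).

Since both paths have the same order in A, the concentration cancels and S_{R/S} = k_R/k_S = (A_R/A_S)·exp[(E_S−E_R)/(RT)].
(E_S−E_R)/(RT) = (82.1−133)×10³/(8.314×637) = -50900/5296 = -9.611.
k_R/k_S = (7.29×10^6/1840)·exp(-9.611) = 3962 × 6.699×10^-5 = 0.265.
Since E_R > E_S, raising the temperature improves selectivity toward R.

0.265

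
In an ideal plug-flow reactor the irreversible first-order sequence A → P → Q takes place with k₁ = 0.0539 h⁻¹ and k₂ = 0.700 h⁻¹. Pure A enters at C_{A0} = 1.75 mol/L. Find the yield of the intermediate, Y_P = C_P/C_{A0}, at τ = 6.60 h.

0.0576

Solving the coupled first-order balances gives C_P(τ) = [k₁/(k₂−k₁)]·C_{A0}·(e^(−k₁τ) − e^(−k₂τ)).
e^(−k₁τ) = e^(−0.0539×6.60) = e^(−0.3557) = 0.7007; e^(−k₂τ) = e^(−4.620) = 0.009853.
C_P = 0.0539×1.75/(0.700−0.0539) × (0.7007−0.009853) = 0.1460×0.6908 = 0.1009 mol/L.
Y_P = C_P/C_{A0} = 0.1009/1.75 = 0.0576.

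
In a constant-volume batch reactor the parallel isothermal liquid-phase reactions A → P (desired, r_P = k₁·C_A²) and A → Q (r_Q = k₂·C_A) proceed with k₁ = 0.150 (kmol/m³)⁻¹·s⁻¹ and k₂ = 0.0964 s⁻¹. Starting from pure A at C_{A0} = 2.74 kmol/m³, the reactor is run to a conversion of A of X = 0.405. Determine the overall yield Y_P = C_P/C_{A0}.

0.312

C_A = C_{A0}(1−X) = 1.630 kmol/m³.
Along a PFR/batch, dC_Q/dC_A = −r_Q/(r_P+r_Q) = −k₂/(k₂+k₁·C_A).
Integrating from C_{A0} to C_A: C_Q = (0.0964/0.150)·ln[(0.0964+0.150·2.74)/(0.0964+0.150·1.63)] = 0.6427·ln(0.5074/0.3409) = 0.2555 kmol/m³.
Then C_P = (C_{A0}−C_A) − C_Q = 1.110 − 0.2555 = 0.8542 kmol/m³.
Y_P = C_P/C_{A0} = 0.8542/2.74 = 0.312.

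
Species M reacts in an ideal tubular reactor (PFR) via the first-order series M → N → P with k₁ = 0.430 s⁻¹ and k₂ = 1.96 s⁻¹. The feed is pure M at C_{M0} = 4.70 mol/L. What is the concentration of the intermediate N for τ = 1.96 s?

0.540 mol/L

For first-order series with pure M initially, C_N(τ) = k₁C_{M0}/(k₂−k₁)·(e^(−k₁τ) − e^(−k₂τ)).
e^(−k₁τ) = e^(−0.430×1.96) = e^(−0.8428) = 0.4305; e^(−k₂τ) = e^(−3.842) = 0.02146.
C_N = 0.430×4.70/(1.96−0.430) × (0.4305−0.02146) = 1.321×0.4090 = 0.5403 mol/L.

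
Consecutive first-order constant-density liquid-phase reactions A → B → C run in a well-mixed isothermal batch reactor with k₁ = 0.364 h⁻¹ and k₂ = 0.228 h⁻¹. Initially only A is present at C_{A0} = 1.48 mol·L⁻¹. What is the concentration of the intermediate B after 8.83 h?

For first-order series with pure A initially, C_B(t) = k₁C_{A0}/(k₂−k₁)·(e^(−k₁t) − e^(−k₂t)).
e^(−k₁t) = e^(−0.364×8.83) = e^(−3.214) = 0.04019; e^(−k₂t) = e^(−2.013) = 0.1336.
C_B = 0.364×1.48/(0.228−0.364) × (0.04019−0.1336) = (-3.961)×(-0.09336) = 0.3698 mol·L⁻¹.

0.370 mol·L⁻¹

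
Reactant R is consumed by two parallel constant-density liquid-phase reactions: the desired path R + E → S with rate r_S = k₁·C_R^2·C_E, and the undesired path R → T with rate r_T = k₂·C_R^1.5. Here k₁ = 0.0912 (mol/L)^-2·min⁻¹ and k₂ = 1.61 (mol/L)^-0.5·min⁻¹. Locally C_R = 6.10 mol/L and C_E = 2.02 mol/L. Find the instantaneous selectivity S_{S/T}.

0.283

S_{S/T} = r_S/r_T = (k₁·C_R^2·C_E)/(k₂·C_R^1.5) = (k₁/k₂)·C_R^0.5·C_E.
= (0.0912×6.100^2×2.020) / (1.61×6.100^1.5) = 6.855/24.26 = 0.283.
Since the desired path is higher order in R, keeping C_R high (PFR or concentrated feed) favours S.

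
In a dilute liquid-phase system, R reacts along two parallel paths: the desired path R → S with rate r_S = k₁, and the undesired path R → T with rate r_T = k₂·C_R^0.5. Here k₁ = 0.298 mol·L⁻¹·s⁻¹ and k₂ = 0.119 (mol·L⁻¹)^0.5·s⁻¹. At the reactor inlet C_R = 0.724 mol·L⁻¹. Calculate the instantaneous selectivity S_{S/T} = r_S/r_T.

2.94

S_{S/T} = r_S/r_T = (k₁)/(k₂·C_R^0.5) = (k₁/k₂)·C_R^-0.5.
= (0.298) / (0.119×0.7240^0.5) = 0.2980/0.1013 = 2.94.
The undesired path is higher order in R, so low C_R (CSTR or dilute feed) favours S.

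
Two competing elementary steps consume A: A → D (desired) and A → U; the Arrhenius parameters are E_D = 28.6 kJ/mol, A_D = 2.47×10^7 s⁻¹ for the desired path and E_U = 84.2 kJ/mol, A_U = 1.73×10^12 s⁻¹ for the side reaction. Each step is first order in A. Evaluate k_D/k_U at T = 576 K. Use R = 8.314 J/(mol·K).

With equal orders, S_{D/U} = k_D/k_U = (A_D/A_U)·exp[(E_U−E_D)/(RT)].
(E_U−E_D)/(RT) = (84.2−28.6)×10³/(8.314×576) = 55600/4789 = 11.61.
k_D/k_U = (2.47×10^7/1.73×10^12)·exp(11.61) = 1.428×10^-5 × 1.102×10^5 = 1.57.

1.57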